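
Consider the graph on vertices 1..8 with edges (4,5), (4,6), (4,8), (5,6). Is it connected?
No, it has 5 components: {1}, {2}, {3}, {4, 5, 6, 8}, {7}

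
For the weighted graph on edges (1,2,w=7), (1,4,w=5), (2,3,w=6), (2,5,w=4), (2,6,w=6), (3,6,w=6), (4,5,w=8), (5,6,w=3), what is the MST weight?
25 (MST edges: (1,2,w=7), (1,4,w=5), (2,3,w=6), (2,5,w=4), (5,6,w=3); sum of weights 7 + 5 + 6 + 4 + 3 = 25)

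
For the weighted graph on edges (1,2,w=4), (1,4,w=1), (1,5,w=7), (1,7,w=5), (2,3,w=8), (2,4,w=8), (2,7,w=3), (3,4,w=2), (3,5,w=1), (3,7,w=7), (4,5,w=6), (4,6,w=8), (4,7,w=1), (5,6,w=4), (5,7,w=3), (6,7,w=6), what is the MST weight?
12 (MST edges: (1,4,w=1), (2,7,w=3), (3,4,w=2), (3,5,w=1), (4,7,w=1), (5,6,w=4); sum of weights 1 + 3 + 2 + 1 + 1 + 4 = 12)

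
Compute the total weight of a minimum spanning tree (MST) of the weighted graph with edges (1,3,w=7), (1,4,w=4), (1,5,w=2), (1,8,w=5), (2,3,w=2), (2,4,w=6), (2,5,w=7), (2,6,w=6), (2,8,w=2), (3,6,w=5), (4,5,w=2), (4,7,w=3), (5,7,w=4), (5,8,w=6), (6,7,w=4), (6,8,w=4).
19 (MST edges: (1,5,w=2), (2,3,w=2), (2,8,w=2), (4,5,w=2), (4,7,w=3), (6,7,w=4), (6,8,w=4); sum of weights 2 + 2 + 2 + 2 + 3 + 4 + 4 = 19)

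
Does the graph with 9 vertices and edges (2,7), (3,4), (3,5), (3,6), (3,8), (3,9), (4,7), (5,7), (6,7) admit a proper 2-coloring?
Yes. Partition: {1, 2, 4, 5, 6, 8, 9}, {3, 7}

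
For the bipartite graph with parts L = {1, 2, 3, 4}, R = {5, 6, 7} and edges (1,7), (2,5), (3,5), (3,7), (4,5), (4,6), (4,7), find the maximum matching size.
3 (matching: (1,7), (2,5), (4,6); upper bound min(|L|,|R|) = min(4,3) = 3)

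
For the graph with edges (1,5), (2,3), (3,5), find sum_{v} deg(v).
6 (handshake: sum of degrees = 2|E| = 2 x 3 = 6)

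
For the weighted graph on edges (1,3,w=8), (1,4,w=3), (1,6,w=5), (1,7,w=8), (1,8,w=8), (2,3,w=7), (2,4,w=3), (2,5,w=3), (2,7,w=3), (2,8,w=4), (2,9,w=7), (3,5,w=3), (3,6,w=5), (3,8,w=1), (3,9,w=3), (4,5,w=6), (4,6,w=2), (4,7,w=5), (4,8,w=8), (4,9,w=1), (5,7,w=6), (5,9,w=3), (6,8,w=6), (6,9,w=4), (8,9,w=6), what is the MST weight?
19 (MST edges: (1,4,w=3), (2,4,w=3), (2,5,w=3), (2,7,w=3), (3,5,w=3), (3,8,w=1), (4,6,w=2), (4,9,w=1); sum of weights 3 + 3 + 3 + 3 + 3 + 1 + 2 + 1 = 19)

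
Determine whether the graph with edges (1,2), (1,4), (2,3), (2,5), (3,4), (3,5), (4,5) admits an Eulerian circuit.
No (4 vertices have odd degree: {2, 3, 4, 5}; Eulerian circuit requires 0)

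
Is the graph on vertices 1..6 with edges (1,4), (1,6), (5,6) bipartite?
Yes. Partition: {1, 2, 3, 5}, {4, 6}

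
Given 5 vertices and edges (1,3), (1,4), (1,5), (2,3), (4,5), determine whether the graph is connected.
Yes (BFS from 1 visits [1, 3, 4, 5, 2] — all 5 vertices reached)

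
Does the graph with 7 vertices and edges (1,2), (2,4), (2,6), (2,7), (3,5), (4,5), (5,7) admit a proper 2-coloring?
Yes. Partition: {1, 3, 4, 6, 7}, {2, 5}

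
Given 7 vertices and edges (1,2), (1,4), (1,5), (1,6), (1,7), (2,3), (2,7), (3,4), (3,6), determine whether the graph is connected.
Yes (BFS from 1 visits [1, 2, 4, 5, 6, 7, 3] — all 7 vertices reached)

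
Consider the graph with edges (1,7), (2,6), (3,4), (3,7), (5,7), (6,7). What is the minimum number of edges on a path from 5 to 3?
2 (path: 5 -> 7 -> 3, 2 edges)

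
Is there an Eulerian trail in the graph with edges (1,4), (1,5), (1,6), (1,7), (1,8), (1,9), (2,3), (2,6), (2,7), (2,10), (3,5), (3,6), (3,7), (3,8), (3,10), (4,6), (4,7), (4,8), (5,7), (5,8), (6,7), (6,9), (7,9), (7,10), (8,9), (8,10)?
Yes — and in fact it has an Eulerian circuit (the graph is connected and all 10 vertices have even degree)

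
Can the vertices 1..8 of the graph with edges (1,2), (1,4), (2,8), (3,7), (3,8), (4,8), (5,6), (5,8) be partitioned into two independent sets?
Yes. Partition: {1, 6, 7, 8}, {2, 3, 4, 5}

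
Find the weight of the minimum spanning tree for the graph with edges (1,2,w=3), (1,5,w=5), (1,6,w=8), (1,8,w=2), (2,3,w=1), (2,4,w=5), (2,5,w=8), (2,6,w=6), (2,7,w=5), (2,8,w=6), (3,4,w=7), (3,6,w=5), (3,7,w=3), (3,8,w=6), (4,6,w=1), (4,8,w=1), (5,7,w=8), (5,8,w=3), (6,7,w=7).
14 (MST edges: (1,2,w=3), (1,8,w=2), (2,3,w=1), (3,7,w=3), (4,6,w=1), (4,8,w=1), (5,8,w=3); sum of weights 3 + 2 + 1 + 3 + 1 + 1 + 3 = 14)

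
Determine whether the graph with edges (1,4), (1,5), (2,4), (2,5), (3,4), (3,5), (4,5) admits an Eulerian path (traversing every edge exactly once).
Yes — and in fact it has an Eulerian circuit (the graph is connected and all 5 vertices have even degree)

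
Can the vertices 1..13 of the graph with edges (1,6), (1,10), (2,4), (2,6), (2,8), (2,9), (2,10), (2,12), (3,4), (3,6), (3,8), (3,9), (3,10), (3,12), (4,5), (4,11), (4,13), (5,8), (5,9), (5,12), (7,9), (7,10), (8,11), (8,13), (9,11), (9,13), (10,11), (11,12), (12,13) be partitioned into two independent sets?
Yes. Partition: {1, 2, 3, 5, 7, 11, 13}, {4, 6, 8, 9, 10, 12}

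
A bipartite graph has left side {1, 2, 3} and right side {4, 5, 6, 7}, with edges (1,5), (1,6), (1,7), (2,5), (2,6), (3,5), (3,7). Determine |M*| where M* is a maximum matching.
3 (matching: (1,7), (2,6), (3,5); upper bound min(|L|,|R|) = min(3,4) = 3)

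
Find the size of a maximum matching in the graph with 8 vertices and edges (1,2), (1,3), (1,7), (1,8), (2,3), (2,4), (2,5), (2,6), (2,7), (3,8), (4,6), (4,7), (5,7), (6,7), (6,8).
4 (matching: (1,7), (2,5), (3,8), (4,6); upper bound floor(n/2) = floor(8/2) = 4)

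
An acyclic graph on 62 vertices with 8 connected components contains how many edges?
54 (Each of the 8 component trees on V_i vertices has V_i - 1 edges; summing gives V - C = 62 - 8 = 54)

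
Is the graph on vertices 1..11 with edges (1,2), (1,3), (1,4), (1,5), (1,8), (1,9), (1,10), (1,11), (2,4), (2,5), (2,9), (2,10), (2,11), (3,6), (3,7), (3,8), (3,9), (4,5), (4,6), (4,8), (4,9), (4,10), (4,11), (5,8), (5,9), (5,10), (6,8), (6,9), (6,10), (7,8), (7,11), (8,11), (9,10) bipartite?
No (odd cycle of length 3: 5 -> 1 -> 2 -> 5)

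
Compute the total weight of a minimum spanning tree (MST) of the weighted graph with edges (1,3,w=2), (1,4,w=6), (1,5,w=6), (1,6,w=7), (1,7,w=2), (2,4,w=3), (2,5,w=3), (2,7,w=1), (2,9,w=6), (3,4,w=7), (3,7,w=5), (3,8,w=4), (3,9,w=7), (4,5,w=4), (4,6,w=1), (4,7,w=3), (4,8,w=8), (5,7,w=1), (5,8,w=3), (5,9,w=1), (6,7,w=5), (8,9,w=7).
14 (MST edges: (1,3,w=2), (1,7,w=2), (2,4,w=3), (2,7,w=1), (4,6,w=1), (5,7,w=1), (5,8,w=3), (5,9,w=1); sum of weights 2 + 2 + 3 + 1 + 1 + 1 + 3 + 1 = 14)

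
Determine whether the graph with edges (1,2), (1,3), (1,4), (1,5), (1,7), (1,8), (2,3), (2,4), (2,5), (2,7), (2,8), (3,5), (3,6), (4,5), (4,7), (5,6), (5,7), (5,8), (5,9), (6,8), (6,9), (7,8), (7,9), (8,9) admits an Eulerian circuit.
Yes (the graph is connected and all 9 vertices have even degree)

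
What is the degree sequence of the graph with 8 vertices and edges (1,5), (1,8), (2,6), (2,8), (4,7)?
[2, 2, 2, 1, 1, 1, 1, 0] (degrees: deg(1)=2, deg(2)=2, deg(3)=0, deg(4)=1, deg(5)=1, deg(6)=1, deg(7)=1, deg(8)=2)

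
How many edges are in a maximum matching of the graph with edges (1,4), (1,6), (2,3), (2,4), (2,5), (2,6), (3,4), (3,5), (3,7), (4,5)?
3 (matching: (1,6), (2,5), (3,7); upper bound floor(n/2) = floor(7/2) = 3)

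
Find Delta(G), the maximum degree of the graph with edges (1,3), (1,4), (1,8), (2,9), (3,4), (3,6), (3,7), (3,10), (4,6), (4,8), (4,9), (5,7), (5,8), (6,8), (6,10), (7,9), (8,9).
5 (attained at vertices 3, 4, 8)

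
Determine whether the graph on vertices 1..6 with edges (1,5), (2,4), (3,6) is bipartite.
Yes. Partition: {1, 2, 3}, {4, 5, 6}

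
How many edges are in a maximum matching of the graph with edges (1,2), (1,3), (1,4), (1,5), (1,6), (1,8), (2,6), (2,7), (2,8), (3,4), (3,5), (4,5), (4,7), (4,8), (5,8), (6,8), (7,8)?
4 (matching: (1,6), (2,8), (3,5), (4,7); upper bound floor(n/2) = floor(8/2) = 4)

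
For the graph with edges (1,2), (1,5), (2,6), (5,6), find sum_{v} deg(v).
8 (handshake: sum of degrees = 2|E| = 2 x 4 = 8)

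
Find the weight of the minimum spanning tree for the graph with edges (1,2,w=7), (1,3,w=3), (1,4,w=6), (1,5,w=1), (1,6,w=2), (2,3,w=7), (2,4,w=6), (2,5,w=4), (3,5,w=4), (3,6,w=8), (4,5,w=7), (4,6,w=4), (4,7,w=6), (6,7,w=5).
19 (MST edges: (1,3,w=3), (1,5,w=1), (1,6,w=2), (2,5,w=4), (4,6,w=4), (6,7,w=5); sum of weights 3 + 1 + 2 + 4 + 4 + 5 = 19)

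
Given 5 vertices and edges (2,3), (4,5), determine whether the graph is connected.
No, it has 3 components: {1}, {2, 3}, {4, 5}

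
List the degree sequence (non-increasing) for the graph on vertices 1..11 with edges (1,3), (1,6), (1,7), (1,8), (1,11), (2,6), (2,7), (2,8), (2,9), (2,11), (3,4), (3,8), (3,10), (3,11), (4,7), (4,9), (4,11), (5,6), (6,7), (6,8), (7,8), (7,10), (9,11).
[6, 5, 5, 5, 5, 5, 5, 4, 3, 2, 1] (degrees: deg(1)=5, deg(2)=5, deg(3)=5, deg(4)=4, deg(5)=1, deg(6)=5, deg(7)=6, deg(8)=5, deg(9)=3, deg(10)=2, deg(11)=5)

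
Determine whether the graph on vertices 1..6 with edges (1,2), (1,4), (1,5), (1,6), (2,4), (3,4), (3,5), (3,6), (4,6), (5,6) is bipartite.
No (odd cycle of length 3: 6 -> 1 -> 5 -> 6)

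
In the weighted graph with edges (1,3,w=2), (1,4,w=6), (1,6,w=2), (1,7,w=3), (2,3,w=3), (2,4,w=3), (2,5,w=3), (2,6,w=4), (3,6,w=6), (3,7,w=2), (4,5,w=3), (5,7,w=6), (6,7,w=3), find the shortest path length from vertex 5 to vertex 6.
7 (path: 5 -> 2 -> 6; weights 3 + 4 = 7)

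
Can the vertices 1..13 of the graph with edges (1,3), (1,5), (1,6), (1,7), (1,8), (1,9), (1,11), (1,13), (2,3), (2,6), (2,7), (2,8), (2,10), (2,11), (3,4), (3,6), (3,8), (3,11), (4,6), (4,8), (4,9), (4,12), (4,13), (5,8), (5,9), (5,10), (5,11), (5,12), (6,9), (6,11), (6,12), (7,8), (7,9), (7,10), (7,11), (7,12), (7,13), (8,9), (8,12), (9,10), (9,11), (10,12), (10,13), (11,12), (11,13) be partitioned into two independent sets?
No (odd cycle of length 3: 6 -> 1 -> 3 -> 6)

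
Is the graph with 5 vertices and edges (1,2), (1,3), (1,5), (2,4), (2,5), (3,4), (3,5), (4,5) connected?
Yes (BFS from 1 visits [1, 2, 3, 5, 4] — all 5 vertices reached)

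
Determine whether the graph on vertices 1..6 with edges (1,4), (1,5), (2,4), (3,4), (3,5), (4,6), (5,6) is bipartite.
Yes. Partition: {1, 2, 3, 6}, {4, 5}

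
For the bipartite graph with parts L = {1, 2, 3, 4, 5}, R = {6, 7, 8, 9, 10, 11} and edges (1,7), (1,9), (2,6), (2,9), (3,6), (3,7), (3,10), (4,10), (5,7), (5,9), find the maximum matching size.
4 (matching: (1,9), (2,6), (3,10), (5,7); upper bound min(|L|,|R|) = min(5,6) = 5)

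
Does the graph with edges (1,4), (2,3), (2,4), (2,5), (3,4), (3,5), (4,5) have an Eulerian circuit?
No (4 vertices have odd degree: {1, 2, 3, 5}; Eulerian circuit requires 0)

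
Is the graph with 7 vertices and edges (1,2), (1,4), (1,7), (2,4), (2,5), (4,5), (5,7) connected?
No, it has 3 components: {1, 2, 4, 5, 7}, {3}, {6}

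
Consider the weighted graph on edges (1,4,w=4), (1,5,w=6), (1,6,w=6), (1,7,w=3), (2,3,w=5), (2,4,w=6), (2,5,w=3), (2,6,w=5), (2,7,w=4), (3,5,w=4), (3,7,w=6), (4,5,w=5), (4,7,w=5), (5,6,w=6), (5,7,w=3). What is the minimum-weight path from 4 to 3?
9 (path: 4 -> 5 -> 3; weights 5 + 4 = 9)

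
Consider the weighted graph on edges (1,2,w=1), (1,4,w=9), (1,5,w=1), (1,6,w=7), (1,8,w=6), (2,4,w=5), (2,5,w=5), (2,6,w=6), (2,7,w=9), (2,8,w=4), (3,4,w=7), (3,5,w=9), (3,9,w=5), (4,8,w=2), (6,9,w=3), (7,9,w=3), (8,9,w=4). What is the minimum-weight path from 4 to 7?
9 (path: 4 -> 8 -> 9 -> 7; weights 2 + 4 + 3 = 9)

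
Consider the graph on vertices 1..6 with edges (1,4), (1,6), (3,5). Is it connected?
No, it has 3 components: {1, 4, 6}, {2}, {3, 5}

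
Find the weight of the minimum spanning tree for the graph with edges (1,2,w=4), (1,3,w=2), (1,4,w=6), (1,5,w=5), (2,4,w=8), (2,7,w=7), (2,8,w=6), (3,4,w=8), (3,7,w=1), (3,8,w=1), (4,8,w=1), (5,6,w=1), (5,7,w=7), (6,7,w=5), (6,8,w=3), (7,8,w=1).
13 (MST edges: (1,2,w=4), (1,3,w=2), (3,7,w=1), (3,8,w=1), (4,8,w=1), (5,6,w=1), (6,8,w=3); sum of weights 4 + 2 + 1 + 1 + 1 + 1 + 3 = 13)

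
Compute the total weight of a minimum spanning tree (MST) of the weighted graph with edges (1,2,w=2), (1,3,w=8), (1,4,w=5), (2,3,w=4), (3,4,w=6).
11 (MST edges: (1,2,w=2), (1,4,w=5), (2,3,w=4); sum of weights 2 + 5 + 4 = 11)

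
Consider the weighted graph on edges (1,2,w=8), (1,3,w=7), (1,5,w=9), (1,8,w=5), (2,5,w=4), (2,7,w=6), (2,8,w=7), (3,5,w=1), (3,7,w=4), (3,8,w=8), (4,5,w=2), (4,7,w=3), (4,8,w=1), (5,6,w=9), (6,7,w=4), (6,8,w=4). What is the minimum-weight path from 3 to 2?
5 (path: 3 -> 5 -> 2; weights 1 + 4 = 5)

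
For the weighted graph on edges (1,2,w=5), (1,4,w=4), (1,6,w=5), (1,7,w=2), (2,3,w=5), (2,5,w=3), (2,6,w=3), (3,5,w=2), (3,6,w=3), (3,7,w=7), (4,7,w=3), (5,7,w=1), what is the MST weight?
14 (MST edges: (1,7,w=2), (2,5,w=3), (2,6,w=3), (3,5,w=2), (4,7,w=3), (5,7,w=1); sum of weights 2 + 3 + 3 + 2 + 3 + 1 = 14)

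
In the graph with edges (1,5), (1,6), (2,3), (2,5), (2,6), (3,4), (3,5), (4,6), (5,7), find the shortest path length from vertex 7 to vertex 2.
2 (path: 7 -> 5 -> 2, 2 edges)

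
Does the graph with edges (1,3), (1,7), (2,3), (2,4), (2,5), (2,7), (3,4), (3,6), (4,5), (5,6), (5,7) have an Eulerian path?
Yes (the graph is connected and exactly 2 vertices have odd degree: {4, 7}; any Eulerian path must start and end at those)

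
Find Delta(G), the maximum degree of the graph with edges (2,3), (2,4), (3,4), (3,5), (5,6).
3 (attained at vertex 3)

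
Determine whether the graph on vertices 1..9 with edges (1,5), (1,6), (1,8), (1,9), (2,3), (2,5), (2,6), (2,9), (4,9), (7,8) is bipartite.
Yes. Partition: {1, 2, 4, 7}, {3, 5, 6, 8, 9}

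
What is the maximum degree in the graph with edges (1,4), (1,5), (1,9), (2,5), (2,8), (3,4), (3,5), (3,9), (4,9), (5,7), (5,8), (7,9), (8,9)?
5 (attained at vertices 5, 9)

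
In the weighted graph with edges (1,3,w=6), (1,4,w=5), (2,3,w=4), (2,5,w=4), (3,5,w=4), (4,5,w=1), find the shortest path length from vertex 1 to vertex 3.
6 (path: 1 -> 3; weights 6 = 6)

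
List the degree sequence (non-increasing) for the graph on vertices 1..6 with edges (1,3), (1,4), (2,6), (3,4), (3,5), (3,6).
[4, 2, 2, 2, 1, 1] (degrees: deg(1)=2, deg(2)=1, deg(3)=4, deg(4)=2, deg(5)=1, deg(6)=2)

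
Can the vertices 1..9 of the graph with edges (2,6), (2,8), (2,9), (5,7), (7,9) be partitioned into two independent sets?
Yes. Partition: {1, 2, 3, 4, 7}, {5, 6, 8, 9}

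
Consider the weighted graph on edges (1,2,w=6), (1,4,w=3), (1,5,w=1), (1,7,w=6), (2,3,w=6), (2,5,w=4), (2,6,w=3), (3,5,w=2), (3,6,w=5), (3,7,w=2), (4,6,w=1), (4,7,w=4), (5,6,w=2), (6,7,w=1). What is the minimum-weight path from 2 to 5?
4 (path: 2 -> 5; weights 4 = 4)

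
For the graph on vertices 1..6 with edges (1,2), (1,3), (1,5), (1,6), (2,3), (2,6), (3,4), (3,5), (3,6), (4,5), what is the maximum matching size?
3 (matching: (1,2), (3,6), (4,5); upper bound floor(n/2) = floor(6/2) = 3)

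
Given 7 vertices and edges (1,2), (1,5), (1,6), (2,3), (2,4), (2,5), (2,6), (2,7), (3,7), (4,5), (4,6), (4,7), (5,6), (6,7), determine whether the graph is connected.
Yes (BFS from 1 visits [1, 2, 5, 6, 3, 4, 7] — all 7 vertices reached)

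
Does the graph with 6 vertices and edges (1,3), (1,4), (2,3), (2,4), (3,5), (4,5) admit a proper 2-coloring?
Yes. Partition: {1, 2, 5, 6}, {3, 4}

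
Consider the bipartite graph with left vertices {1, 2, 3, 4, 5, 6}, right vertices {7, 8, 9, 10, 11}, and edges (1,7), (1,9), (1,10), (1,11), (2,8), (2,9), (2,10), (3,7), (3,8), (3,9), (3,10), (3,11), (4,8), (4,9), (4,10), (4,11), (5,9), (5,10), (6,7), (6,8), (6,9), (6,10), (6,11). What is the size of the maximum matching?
5 (matching: (1,11), (2,10), (3,9), (4,8), (6,7); upper bound min(|L|,|R|) = min(6,5) = 5)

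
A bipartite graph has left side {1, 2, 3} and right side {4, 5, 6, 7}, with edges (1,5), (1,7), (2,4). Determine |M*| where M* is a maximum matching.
2 (matching: (1,7), (2,4); upper bound min(|L|,|R|) = min(3,4) = 3)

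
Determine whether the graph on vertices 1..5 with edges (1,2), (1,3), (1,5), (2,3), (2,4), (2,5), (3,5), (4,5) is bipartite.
No (odd cycle of length 3: 2 -> 1 -> 5 -> 2)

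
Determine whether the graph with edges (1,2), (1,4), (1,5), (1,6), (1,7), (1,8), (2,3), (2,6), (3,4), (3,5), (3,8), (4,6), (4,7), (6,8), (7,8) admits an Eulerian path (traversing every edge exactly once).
Yes (the graph is connected and exactly 2 vertices have odd degree: {2, 7}; any Eulerian path must start and end at those)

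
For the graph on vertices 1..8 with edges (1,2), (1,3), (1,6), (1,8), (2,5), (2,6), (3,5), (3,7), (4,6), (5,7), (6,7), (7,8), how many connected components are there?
1 (components: {1, 2, 3, 4, 5, 6, 7, 8})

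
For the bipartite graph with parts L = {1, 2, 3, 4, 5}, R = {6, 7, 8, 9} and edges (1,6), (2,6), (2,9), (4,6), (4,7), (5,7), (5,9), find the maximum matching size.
3 (matching: (1,6), (2,9), (4,7); upper bound min(|L|,|R|) = min(5,4) = 4)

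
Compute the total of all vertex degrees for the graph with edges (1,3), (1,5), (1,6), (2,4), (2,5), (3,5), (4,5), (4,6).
16 (handshake: sum of degrees = 2|E| = 2 x 8 = 16)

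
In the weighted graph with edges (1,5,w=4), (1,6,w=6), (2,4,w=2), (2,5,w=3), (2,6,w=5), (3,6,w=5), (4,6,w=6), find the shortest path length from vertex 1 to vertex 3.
11 (path: 1 -> 6 -> 3; weights 6 + 5 = 11)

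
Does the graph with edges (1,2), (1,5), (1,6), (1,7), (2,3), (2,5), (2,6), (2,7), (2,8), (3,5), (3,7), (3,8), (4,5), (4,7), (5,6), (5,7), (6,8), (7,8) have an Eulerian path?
Yes — and in fact it has an Eulerian circuit (the graph is connected and all 8 vertices have even degree)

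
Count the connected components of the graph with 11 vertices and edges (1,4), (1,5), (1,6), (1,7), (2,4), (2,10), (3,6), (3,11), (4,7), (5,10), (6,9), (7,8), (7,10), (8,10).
1 (components: {1, 2, 3, 4, 5, 6, 7, 8, 9, 10, 11})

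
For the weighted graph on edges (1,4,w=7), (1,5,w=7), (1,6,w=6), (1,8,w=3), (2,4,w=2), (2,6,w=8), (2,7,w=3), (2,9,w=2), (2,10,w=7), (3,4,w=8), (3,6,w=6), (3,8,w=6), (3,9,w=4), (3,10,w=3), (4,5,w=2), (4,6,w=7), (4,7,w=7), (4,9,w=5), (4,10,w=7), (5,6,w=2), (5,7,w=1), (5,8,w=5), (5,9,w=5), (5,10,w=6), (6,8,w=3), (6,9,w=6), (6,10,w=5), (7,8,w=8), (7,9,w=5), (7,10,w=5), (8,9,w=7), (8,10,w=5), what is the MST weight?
22 (MST edges: (1,8,w=3), (2,4,w=2), (2,9,w=2), (3,9,w=4), (3,10,w=3), (4,5,w=2), (5,6,w=2), (5,7,w=1), (6,8,w=3); sum of weights 3 + 2 + 2 + 4 + 3 + 2 + 2 + 1 + 3 = 22)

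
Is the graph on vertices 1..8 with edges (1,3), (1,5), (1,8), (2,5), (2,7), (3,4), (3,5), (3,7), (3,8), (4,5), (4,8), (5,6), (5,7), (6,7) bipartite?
No (odd cycle of length 3: 8 -> 1 -> 3 -> 8)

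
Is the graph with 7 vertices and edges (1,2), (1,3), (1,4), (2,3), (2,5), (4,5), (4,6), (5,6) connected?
No, it has 2 components: {1, 2, 3, 4, 5, 6}, {7}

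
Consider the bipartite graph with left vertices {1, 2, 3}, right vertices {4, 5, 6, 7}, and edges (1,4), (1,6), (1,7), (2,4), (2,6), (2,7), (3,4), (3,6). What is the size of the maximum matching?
3 (matching: (1,7), (2,6), (3,4); upper bound min(|L|,|R|) = min(3,4) = 3)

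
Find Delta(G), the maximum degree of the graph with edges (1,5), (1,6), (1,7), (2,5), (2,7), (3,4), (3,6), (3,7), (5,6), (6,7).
4 (attained at vertices 6, 7)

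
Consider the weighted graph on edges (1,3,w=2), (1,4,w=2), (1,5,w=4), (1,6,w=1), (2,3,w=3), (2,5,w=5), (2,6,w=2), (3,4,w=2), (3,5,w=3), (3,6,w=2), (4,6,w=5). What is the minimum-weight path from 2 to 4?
5 (path: 2 -> 3 -> 4; weights 3 + 2 = 5)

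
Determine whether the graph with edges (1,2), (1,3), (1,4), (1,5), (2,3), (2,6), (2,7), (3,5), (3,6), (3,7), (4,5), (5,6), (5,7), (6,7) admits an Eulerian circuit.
No (2 vertices have odd degree: {3, 5}; Eulerian circuit requires 0)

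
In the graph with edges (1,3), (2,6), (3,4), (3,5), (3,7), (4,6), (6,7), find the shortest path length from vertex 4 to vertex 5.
2 (path: 4 -> 3 -> 5, 2 edges)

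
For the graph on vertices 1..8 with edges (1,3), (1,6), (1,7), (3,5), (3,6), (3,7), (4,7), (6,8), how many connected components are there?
2 (components: {1, 3, 4, 5, 6, 7, 8}, {2})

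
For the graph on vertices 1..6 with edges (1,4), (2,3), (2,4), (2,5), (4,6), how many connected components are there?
1 (components: {1, 2, 3, 4, 5, 6})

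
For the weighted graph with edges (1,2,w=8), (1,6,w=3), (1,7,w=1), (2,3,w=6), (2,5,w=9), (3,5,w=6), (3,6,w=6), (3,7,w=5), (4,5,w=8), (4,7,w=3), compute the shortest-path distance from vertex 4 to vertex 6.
7 (path: 4 -> 7 -> 1 -> 6; weights 3 + 1 + 3 = 7)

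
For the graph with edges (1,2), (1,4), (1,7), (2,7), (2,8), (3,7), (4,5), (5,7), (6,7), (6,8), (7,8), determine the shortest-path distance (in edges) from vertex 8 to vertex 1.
2 (path: 8 -> 2 -> 1, 2 edges)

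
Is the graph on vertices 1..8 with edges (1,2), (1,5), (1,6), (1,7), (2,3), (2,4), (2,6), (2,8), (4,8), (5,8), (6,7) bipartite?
No (odd cycle of length 3: 2 -> 1 -> 6 -> 2)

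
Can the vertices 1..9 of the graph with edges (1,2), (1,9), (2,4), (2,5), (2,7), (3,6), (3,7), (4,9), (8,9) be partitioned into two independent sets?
Yes. Partition: {1, 4, 5, 6, 7, 8}, {2, 3, 9}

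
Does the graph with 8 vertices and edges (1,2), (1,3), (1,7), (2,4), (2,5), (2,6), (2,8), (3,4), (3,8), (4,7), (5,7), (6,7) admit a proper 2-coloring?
Yes. Partition: {1, 4, 5, 6, 8}, {2, 3, 7}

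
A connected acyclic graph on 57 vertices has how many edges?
56 (A tree on V vertices has V - 1 edges, so 57 - 1 = 56)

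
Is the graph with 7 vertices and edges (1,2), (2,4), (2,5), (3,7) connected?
No, it has 3 components: {1, 2, 4, 5}, {3, 7}, {6}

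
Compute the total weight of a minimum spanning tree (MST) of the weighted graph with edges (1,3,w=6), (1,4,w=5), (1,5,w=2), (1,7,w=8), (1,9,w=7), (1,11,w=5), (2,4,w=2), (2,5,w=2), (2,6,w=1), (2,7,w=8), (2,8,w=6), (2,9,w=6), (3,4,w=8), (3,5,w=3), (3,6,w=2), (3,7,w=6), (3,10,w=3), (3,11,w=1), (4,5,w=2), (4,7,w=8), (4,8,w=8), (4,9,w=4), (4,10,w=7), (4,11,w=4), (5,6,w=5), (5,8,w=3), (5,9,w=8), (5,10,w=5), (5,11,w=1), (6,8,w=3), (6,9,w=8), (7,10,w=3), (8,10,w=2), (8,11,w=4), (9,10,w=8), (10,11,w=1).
19 (MST edges: (1,5,w=2), (2,4,w=2), (2,5,w=2), (2,6,w=1), (3,11,w=1), (4,9,w=4), (5,11,w=1), (7,10,w=3), (8,10,w=2), (10,11,w=1); sum of weights 2 + 2 + 2 + 1 + 1 + 4 + 1 + 3 + 2 + 1 = 19)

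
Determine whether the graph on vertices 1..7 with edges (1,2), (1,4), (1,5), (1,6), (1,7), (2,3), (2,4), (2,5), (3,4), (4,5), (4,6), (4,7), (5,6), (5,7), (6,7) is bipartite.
No (odd cycle of length 3: 5 -> 1 -> 4 -> 5)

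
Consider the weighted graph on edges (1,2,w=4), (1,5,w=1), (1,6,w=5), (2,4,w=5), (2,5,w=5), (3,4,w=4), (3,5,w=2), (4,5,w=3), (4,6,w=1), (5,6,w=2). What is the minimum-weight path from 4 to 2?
5 (path: 4 -> 2; weights 5 = 5)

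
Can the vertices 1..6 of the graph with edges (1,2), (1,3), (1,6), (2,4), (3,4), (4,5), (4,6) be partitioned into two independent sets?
Yes. Partition: {1, 4}, {2, 3, 5, 6}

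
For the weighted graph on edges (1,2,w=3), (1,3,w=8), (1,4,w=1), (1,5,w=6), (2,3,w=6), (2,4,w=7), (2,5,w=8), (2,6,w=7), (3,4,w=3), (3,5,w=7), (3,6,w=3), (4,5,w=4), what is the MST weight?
14 (MST edges: (1,2,w=3), (1,4,w=1), (3,4,w=3), (3,6,w=3), (4,5,w=4); sum of weights 3 + 1 + 3 + 3 + 4 = 14)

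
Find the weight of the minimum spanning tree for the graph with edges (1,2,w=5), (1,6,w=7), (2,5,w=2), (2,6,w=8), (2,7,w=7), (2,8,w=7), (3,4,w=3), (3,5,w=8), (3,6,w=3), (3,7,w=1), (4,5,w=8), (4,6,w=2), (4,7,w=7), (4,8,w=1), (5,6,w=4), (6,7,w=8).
18 (MST edges: (1,2,w=5), (2,5,w=2), (3,4,w=3), (3,7,w=1), (4,6,w=2), (4,8,w=1), (5,6,w=4); sum of weights 5 + 2 + 3 + 1 + 2 + 1 + 4 = 18)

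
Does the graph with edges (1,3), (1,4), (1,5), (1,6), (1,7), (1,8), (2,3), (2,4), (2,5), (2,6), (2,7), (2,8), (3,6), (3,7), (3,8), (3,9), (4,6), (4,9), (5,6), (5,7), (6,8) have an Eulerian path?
Yes — and in fact it has an Eulerian circuit (the graph is connected and all 9 vertices have even degree)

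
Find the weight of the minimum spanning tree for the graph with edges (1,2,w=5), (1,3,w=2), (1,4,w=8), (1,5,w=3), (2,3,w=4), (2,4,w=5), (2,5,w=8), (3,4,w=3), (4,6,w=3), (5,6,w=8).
15 (MST edges: (1,3,w=2), (1,5,w=3), (2,3,w=4), (3,4,w=3), (4,6,w=3); sum of weights 2 + 3 + 4 + 3 + 3 = 15)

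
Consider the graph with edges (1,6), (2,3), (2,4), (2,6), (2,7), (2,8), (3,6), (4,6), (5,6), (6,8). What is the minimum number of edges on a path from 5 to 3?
2 (path: 5 -> 6 -> 3, 2 edges)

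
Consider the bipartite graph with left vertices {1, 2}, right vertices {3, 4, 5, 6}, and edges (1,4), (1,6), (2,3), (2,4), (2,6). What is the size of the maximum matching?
2 (matching: (1,6), (2,4); upper bound min(|L|,|R|) = min(2,4) = 2)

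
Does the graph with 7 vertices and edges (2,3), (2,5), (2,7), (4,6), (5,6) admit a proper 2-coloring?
Yes. Partition: {1, 2, 6}, {3, 4, 5, 7}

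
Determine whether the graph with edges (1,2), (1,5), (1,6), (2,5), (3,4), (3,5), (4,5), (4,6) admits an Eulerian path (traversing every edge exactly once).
Yes (the graph is connected and exactly 2 vertices have odd degree: {1, 4}; any Eulerian path must start and end at those)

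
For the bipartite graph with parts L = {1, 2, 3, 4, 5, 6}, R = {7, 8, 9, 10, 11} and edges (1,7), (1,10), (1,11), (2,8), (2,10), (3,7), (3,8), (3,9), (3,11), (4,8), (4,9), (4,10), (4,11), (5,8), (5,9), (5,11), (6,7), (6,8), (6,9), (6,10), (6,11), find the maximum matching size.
5 (matching: (1,11), (2,10), (3,9), (4,8), (6,7); upper bound min(|L|,|R|) = min(6,5) = 5)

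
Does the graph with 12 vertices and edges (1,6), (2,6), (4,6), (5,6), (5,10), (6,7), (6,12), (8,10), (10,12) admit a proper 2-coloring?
Yes. Partition: {1, 2, 3, 4, 5, 7, 8, 9, 11, 12}, {6, 10}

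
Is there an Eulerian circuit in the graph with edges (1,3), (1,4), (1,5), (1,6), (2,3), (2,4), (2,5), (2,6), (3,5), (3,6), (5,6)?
Yes (the graph is connected and all 6 vertices have even degree)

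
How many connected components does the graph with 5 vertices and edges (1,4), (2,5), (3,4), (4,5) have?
1 (components: {1, 2, 3, 4, 5})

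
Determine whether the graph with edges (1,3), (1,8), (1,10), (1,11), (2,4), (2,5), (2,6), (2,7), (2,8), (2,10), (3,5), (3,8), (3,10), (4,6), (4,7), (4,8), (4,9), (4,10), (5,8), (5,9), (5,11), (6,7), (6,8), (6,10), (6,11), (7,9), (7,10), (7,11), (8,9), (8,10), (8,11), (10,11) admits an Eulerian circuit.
No (2 vertices have odd degree: {5, 8}; Eulerian circuit requires 0)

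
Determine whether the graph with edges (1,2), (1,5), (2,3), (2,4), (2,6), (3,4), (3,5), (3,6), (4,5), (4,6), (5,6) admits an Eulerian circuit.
Yes (the graph is connected and all 6 vertices have even degree)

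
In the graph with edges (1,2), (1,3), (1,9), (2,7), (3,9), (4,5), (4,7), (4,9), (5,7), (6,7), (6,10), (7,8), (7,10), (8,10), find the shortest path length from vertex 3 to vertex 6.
4 (path: 3 -> 1 -> 2 -> 7 -> 6, 4 edges)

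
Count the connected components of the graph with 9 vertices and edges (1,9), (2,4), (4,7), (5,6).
5 (components: {1, 9}, {2, 4, 7}, {3}, {5, 6}, {8})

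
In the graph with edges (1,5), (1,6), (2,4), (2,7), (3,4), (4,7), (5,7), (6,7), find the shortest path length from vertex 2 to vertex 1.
3 (path: 2 -> 7 -> 5 -> 1, 3 edges)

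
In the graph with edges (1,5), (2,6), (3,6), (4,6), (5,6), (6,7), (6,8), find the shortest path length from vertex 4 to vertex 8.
2 (path: 4 -> 6 -> 8, 2 edges)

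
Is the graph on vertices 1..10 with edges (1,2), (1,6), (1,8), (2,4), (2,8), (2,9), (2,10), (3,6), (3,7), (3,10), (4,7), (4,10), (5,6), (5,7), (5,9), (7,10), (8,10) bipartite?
No (odd cycle of length 3: 8 -> 1 -> 2 -> 8)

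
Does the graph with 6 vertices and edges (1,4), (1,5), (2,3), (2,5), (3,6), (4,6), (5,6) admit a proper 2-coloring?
Yes. Partition: {1, 2, 6}, {3, 4, 5}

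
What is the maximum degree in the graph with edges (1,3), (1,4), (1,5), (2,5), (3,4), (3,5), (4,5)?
4 (attained at vertex 5)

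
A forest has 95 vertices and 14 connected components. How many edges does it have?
81 (Each of the 14 component trees on V_i vertices has V_i - 1 edges; summing gives V - C = 95 - 14 = 81)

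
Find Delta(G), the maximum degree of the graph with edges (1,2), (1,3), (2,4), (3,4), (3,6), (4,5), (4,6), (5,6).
4 (attained at vertex 4)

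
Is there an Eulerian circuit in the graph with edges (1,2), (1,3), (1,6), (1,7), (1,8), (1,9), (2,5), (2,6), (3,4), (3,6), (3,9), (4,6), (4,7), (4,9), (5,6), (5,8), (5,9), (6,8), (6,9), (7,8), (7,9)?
No (2 vertices have odd degree: {2, 6}; Eulerian circuit requires 0)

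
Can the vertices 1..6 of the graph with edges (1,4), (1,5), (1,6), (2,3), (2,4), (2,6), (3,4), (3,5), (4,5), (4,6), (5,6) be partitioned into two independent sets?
No (odd cycle of length 3: 6 -> 1 -> 4 -> 6)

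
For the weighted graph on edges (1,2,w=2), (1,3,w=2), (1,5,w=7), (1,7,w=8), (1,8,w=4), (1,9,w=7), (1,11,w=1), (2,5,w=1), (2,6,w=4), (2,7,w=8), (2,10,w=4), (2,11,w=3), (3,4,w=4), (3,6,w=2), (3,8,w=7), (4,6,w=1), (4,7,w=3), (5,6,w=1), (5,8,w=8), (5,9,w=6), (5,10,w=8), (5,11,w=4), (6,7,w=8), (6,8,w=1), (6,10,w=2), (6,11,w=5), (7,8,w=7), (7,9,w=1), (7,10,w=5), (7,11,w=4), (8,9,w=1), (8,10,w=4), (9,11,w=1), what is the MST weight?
12 (MST edges: (1,3,w=2), (1,11,w=1), (2,5,w=1), (4,6,w=1), (5,6,w=1), (6,8,w=1), (6,10,w=2), (7,9,w=1), (8,9,w=1), (9,11,w=1); sum of weights 2 + 1 + 1 + 1 + 1 + 1 + 2 + 1 + 1 + 1 = 12)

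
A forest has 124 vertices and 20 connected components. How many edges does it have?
104 (Each of the 20 component trees on V_i vertices has V_i - 1 edges; summing gives V - C = 124 - 20 = 104)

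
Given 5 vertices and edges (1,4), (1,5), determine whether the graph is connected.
No, it has 3 components: {1, 4, 5}, {2}, {3}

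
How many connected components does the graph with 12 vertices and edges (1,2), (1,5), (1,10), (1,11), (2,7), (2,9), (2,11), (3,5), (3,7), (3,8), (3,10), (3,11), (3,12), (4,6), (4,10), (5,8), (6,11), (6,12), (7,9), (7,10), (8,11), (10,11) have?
1 (components: {1, 2, 3, 4, 5, 6, 7, 8, 9, 10, 11, 12})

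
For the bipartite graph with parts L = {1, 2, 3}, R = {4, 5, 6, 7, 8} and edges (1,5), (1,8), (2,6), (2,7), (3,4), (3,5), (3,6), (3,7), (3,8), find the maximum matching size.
3 (matching: (1,8), (2,7), (3,6); upper bound min(|L|,|R|) = min(3,5) = 3)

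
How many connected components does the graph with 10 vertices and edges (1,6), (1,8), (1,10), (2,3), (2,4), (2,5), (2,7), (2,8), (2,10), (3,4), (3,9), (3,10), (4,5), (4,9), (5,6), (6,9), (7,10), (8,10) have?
1 (components: {1, 2, 3, 4, 5, 6, 7, 8, 9, 10})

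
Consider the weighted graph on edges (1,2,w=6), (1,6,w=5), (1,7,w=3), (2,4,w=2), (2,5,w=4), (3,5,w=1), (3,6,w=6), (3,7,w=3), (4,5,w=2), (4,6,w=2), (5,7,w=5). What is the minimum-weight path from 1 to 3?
6 (path: 1 -> 7 -> 3; weights 3 + 3 = 6)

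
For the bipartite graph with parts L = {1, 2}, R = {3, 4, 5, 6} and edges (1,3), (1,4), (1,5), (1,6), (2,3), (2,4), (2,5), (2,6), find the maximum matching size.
2 (matching: (1,6), (2,5); upper bound min(|L|,|R|) = min(2,4) = 2)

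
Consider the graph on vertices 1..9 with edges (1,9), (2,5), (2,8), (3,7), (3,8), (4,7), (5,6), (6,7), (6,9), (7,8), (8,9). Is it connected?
Yes (BFS from 1 visits [1, 9, 6, 8, 5, 7, 2, 3, 4] — all 9 vertices reached)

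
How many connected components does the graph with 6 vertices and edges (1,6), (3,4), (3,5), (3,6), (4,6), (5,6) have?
2 (components: {1, 3, 4, 5, 6}, {2})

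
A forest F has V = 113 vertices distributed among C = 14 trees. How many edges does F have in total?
99 (Each of the 14 component trees on V_i vertices has V_i - 1 edges; summing gives V - C = 113 - 14 = 99)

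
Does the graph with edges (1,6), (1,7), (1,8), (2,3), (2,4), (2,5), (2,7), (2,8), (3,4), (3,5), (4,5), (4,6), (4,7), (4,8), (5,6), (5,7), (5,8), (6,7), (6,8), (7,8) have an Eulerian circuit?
No (4 vertices have odd degree: {1, 2, 3, 6}; Eulerian circuit requires 0)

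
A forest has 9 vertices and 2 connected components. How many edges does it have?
7 (Each of the 2 component trees on V_i vertices has V_i - 1 edges; summing gives V - C = 9 - 2 = 7)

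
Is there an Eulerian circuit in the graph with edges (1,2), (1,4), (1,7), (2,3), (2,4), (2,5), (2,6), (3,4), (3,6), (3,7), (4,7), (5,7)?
No (2 vertices have odd degree: {1, 2}; Eulerian circuit requires 0)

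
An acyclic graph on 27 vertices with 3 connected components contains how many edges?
24 (Each of the 3 component trees on V_i vertices has V_i - 1 edges; summing gives V - C = 27 - 3 = 24)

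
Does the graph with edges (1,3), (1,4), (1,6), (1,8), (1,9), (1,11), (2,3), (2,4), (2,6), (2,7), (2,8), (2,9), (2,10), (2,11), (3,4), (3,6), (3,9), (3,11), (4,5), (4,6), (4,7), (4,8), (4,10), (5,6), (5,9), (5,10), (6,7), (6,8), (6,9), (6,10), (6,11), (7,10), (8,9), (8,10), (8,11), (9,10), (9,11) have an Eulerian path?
Yes (the graph is connected and exactly 2 vertices have odd degree: {8, 10}; any Eulerian path must start and end at those)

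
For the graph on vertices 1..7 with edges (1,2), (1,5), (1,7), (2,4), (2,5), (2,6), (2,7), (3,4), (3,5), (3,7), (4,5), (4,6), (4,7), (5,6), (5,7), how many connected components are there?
1 (components: {1, 2, 3, 4, 5, 6, 7})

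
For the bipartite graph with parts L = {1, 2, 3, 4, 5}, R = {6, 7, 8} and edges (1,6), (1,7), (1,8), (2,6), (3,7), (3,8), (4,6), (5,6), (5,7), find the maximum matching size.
3 (matching: (1,8), (2,6), (3,7); upper bound min(|L|,|R|) = min(5,3) = 3)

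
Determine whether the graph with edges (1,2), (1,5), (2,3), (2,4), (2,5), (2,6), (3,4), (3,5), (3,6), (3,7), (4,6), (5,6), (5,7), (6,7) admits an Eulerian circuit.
No (6 vertices have odd degree: {2, 3, 4, 5, 6, 7}; Eulerian circuit requires 0)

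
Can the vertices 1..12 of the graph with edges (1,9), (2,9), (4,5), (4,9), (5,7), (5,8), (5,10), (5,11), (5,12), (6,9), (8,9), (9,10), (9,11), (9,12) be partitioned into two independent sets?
Yes. Partition: {1, 2, 3, 4, 6, 7, 8, 10, 11, 12}, {5, 9}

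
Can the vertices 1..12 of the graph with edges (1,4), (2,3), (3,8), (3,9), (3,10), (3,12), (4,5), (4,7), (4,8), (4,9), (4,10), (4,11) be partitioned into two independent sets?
Yes. Partition: {1, 2, 5, 6, 7, 8, 9, 10, 11, 12}, {3, 4}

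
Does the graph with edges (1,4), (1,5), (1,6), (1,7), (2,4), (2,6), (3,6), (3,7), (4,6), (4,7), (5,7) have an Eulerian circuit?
Yes (the graph is connected and all 7 vertices have even degree)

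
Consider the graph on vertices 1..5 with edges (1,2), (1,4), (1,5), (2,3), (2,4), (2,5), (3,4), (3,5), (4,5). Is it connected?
Yes (BFS from 1 visits [1, 2, 4, 5, 3] — all 5 vertices reached)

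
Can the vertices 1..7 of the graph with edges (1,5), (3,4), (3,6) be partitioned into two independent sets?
Yes. Partition: {1, 2, 3, 7}, {4, 5, 6}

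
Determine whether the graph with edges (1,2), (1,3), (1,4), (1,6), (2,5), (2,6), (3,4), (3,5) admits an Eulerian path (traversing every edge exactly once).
Yes (the graph is connected and exactly 2 vertices have odd degree: {2, 3}; any Eulerian path must start and end at those)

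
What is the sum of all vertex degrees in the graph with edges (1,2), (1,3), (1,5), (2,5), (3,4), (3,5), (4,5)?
14 (handshake: sum of degrees = 2|E| = 2 x 7 = 14)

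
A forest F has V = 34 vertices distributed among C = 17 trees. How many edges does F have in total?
17 (Each of the 17 component trees on V_i vertices has V_i - 1 edges; summing gives V - C = 34 - 17 = 17)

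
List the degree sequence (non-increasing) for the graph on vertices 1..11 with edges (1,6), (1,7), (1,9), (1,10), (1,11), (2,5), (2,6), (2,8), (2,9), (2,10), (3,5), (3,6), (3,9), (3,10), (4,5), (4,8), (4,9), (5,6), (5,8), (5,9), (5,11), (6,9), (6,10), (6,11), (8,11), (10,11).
[7, 7, 6, 5, 5, 5, 5, 4, 4, 3, 1] (degrees: deg(1)=5, deg(2)=5, deg(3)=4, deg(4)=3, deg(5)=7, deg(6)=7, deg(7)=1, deg(8)=4, deg(9)=6, deg(10)=5, deg(11)=5)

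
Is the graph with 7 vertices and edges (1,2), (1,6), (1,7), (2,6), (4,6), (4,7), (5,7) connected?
No, it has 2 components: {1, 2, 4, 5, 6, 7}, {3}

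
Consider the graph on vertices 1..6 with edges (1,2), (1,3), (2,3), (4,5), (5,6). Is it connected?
No, it has 2 components: {1, 2, 3}, {4, 5, 6}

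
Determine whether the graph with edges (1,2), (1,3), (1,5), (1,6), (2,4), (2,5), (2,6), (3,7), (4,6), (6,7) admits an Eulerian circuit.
Yes (the graph is connected and all 7 vertices have even degree)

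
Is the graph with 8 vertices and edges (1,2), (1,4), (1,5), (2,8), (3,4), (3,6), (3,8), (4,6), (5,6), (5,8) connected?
No, it has 2 components: {1, 2, 3, 4, 5, 6, 8}, {7}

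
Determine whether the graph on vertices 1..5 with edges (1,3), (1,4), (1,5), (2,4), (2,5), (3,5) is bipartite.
No (odd cycle of length 3: 5 -> 1 -> 3 -> 5)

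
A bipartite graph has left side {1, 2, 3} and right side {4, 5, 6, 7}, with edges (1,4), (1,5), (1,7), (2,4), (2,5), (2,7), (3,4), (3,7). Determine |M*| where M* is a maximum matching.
3 (matching: (1,7), (2,5), (3,4); upper bound min(|L|,|R|) = min(3,4) = 3)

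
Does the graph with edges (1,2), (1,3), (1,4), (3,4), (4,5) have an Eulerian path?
No (4 vertices have odd degree: {1, 2, 4, 5}; Eulerian path requires 0 or 2)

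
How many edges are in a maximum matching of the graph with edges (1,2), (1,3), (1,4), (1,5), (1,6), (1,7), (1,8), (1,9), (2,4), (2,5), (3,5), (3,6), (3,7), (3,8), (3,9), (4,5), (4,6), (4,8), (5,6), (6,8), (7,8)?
4 (matching: (1,9), (3,6), (4,5), (7,8); upper bound floor(n/2) = floor(9/2) = 4)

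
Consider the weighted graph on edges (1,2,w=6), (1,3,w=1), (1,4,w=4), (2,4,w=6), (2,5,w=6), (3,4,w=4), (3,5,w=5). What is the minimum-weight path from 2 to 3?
7 (path: 2 -> 1 -> 3; weights 6 + 1 = 7)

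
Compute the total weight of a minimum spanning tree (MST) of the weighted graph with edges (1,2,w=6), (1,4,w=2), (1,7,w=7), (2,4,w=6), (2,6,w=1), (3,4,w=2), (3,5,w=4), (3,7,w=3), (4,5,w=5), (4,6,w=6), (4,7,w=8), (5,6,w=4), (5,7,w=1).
13 (MST edges: (1,4,w=2), (2,6,w=1), (3,4,w=2), (3,7,w=3), (5,6,w=4), (5,7,w=1); sum of weights 2 + 1 + 2 + 3 + 4 + 1 = 13)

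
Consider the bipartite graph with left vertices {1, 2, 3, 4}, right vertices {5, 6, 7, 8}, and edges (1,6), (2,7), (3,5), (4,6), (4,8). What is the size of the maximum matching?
4 (matching: (1,6), (2,7), (3,5), (4,8); upper bound min(|L|,|R|) = min(4,4) = 4)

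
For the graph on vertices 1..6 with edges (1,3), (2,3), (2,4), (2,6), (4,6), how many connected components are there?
2 (components: {1, 2, 3, 4, 6}, {5})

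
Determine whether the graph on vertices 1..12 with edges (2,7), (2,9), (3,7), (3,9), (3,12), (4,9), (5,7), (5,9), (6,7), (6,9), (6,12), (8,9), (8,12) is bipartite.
Yes. Partition: {1, 2, 3, 4, 5, 6, 8, 10, 11}, {7, 9, 12}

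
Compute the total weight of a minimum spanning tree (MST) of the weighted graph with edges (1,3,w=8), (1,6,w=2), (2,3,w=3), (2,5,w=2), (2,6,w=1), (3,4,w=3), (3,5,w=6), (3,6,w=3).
11 (MST edges: (1,6,w=2), (2,3,w=3), (2,5,w=2), (2,6,w=1), (3,4,w=3); sum of weights 2 + 3 + 2 + 1 + 3 = 11)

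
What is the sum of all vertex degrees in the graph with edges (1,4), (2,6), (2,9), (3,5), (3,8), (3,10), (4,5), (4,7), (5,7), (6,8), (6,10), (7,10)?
24 (handshake: sum of degrees = 2|E| = 2 x 12 = 24)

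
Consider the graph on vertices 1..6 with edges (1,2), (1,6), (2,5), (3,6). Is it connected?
No, it has 2 components: {1, 2, 3, 5, 6}, {4}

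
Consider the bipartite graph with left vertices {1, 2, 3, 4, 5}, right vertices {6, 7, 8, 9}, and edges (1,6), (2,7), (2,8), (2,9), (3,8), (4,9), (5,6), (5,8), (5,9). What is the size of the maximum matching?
4 (matching: (1,6), (2,7), (3,8), (4,9); upper bound min(|L|,|R|) = min(5,4) = 4)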